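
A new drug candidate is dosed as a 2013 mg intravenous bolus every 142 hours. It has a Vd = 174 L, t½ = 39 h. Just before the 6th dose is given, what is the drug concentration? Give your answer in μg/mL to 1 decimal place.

f = (1/2)^(τ/t½) = (1/2)^(142/39) ≈ 0.0802.
C₀ = D/Vd = 2013/174 ≈ 11.569 μg/mL.
Before the 6th dose, 5 doses have been given. Superposition: Cmin = C₀·(f + f² + … + f^5).
≈ 11.569 × (0.0802 + 0.0064 + 0.0005 + 0.0000 + 0.0000) ≈ 11.569 × 0.0871 ≈ 1.008 μg/mL.

1.0 μg/mL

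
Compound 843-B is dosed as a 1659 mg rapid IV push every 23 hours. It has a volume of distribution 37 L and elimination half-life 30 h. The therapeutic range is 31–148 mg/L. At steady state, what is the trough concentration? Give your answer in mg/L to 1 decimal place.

Over one 23-h interval, 23/30 ≈ 0.76667 half-lives elapse, leaving f ≈ 0.5878 of each dose.
Accumulation ratio R = 1/(1 − f) ≈ 1/0.4122 ≈ 2.4260.
Each bolus raises the concentration by D/Vd = 1659/37 ≈ 44.838 mg/L.
Cmax,ss = C₀/(1 − f) ≈ 44.838/0.4122 ≈ 108.777 mg/L.
One interval later, Cmin,ss = Cmax,ss·e^(−kτ) ≈ 108.777 × 0.5878 ≈ 63.939 mg/L.
Trough 63.9 mg/L vs MEC 31 mg/L: adequate.

63.9 mg/L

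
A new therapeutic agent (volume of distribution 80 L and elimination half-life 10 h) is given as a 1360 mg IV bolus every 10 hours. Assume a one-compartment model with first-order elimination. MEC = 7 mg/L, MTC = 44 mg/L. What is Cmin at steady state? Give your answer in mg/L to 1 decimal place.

τ = 10 h = 1 half-life, so f = (1/2)^1 = 0.5.
At steady state, R = 1/(1 − 0.5) = 2/1.
Single-dose peak C₀ = D/Vd = 1360/80 = 17 mg/L.
Steady-state peak Cmax,ss = C₀·R = 17 × 2/1 ≈ 34.000 mg/L.
Steady-state trough Cmin,ss = Cmax,ss·f ≈ 34.000 × 0.5 ≈ 17.000 mg/L.
Trough 17.0 mg/L vs MEC 7 mg/L: adequate.

17.0 mg/L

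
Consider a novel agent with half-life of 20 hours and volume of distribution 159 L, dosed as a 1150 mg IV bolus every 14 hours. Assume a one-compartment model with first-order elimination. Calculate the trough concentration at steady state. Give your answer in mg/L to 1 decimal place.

11.6 mg/L

Over one 14-h interval, 14/20 ≈ 0.7 half-lives elapse, leaving f ≈ 0.6156 of each dose.
Single-dose peak C₀ = D/Vd = 1150/159 ≈ 7.233 mg/L.
Steady-state trough Cmin,ss = C₀·f/(1−f) ≈ 7.233 × 0.6156/0.3844 ≈ 11.583 mg/L.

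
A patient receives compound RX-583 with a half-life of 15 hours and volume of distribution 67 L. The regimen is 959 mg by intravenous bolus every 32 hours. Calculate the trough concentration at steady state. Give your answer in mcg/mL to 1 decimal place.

4.2 mcg/mL

k = ln2/t½ = ln2/15 ≈ 0.046210 h⁻¹; fraction remaining f = e^(−kτ) = e^(−0.046210×32) ≈ 0.2279.
Each bolus raises the concentration by D/Vd = 959/67 ≈ 14.313 mcg/mL.
Steady-state trough Cmin,ss = C₀·f/(1−f) ≈ 14.313 × 0.2279/0.7721 ≈ 4.225 mcg/mL.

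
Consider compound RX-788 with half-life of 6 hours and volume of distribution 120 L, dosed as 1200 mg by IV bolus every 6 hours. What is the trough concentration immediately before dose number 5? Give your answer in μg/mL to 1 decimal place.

9.4 μg/mL

f = (1/2)^(τ/t½) = (1/2)^(6/6) ≈ 0.5000.
C₀ = D/Vd = 1200/120 ≈ 10.000 μg/mL.
Before the 5th dose, 4 doses have been given. Superposition: Cmin = C₀·(f + f² + … + f^4).
≈ 10.000 × (0.5000 + 0.2500 + 0.1250 + 0.0625) ≈ 10.000 × 0.9375 ≈ 9.375 μg/mL.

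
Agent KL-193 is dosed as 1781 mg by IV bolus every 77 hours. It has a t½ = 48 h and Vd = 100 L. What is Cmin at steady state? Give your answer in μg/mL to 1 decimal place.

τ/t½ = 77/48 ≈ 1.6042, so fraction remaining f = (1/2)^(77/48) ≈ 0.3289.
At steady state, accumulation factor R = 1/(1 − e^(−kτ)) ≈ 1.4901.
Single-dose peak C₀ = D/Vd = 1781/100 ≈ 17.810 μg/mL.
Steady-state peak Cmax,ss = C₀·R ≈ 17.810 × 1.4901 ≈ 26.539 μg/mL.
One interval later, Cmin,ss = Cmax,ss·e^(−kτ) ≈ 26.539 × 0.3289 ≈ 8.729 μg/mL.

8.7 μg/mL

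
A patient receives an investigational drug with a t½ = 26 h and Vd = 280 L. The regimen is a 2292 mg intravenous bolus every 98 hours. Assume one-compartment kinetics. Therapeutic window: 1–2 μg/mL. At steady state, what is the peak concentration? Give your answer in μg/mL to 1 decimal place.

8.8 μg/mL

τ/t½ = 98/26 ≈ 3.7692, so fraction remaining f = (1/2)^(98/26) ≈ 0.0733.
At steady state, accumulation factor R = 1/(1 − e^(−kτ)) ≈ 1.0791.
Each bolus raises the concentration by D/Vd = 2292/280 ≈ 8.186 μg/mL.
Steady-state peak Cmax,ss = C₀·R ≈ 8.186 × 1.0791 ≈ 8.834 μg/mL.
Peak 8.8 μg/mL vs MTC 2 μg/mL: exceeds toxic threshold.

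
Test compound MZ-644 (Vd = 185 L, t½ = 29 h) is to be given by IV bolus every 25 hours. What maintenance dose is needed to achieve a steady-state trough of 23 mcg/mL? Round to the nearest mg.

τ/t½ = 25/29 ≈ 0.86207, so f = (1/2)^(25/29) ≈ 0.550163.
Cmin,ss = (D/Vd)·f/(1−f), so D = Cmin,ss·Vd·(1−f)/f.
D = 23 × 185 × (1−f)/f ≈ 23 × 185 × 0.81764 ≈ 3479.06 mg.

3479 mg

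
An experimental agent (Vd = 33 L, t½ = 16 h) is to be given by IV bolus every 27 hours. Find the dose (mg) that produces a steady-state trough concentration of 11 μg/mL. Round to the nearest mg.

806 mg

τ/t½ = 27/16 ≈ 1.6875, so f = (1/2)^(27/16) ≈ 0.310464.
Cmin,ss = (D/Vd)·f/(1−f), so D = Cmin,ss·Vd·(1−f)/f.
D = 11 × 33 × (1−f)/f ≈ 11 × 33 × 2.22099 ≈ 806.22 mg.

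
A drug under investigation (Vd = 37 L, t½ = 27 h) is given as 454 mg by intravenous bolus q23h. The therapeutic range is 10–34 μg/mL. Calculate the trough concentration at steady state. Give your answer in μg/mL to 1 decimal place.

τ/t½ = 23/27 ≈ 0.85185, so fraction remaining f = (1/2)^(23/27) ≈ 0.5541.
Single-dose peak C₀ = D/Vd = 454/37 ≈ 12.270 μg/mL.
Steady-state trough Cmin,ss = C₀·f/(1−f) ≈ 12.270 × 0.5541/0.4459 ≈ 15.247 μg/mL.
Trough 15.2 μg/mL vs MEC 10 μg/mL: adequate.

15.2 μg/mL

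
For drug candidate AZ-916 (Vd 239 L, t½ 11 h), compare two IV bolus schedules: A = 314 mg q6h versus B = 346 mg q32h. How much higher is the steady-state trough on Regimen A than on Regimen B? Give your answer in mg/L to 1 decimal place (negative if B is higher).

Regimen A: f = (1/2)^(6/11) ≈ 0.6852; Cmin,ss = (314/239)·f/(1−f) ≈ 2.860 mg/L.
Regimen B: f = (1/2)^(32/11) ≈ 0.1331; Cmin,ss = (346/239)·f/(1−f) ≈ 0.222 mg/L.
Difference ≈ 2.860 − 0.222 ≈ 2.638 mg/L.

2.6 mg/L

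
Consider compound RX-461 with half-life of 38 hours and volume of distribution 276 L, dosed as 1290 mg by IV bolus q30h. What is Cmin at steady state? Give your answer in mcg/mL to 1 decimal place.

6.4 mcg/mL

k = ln2/t½ = ln2/38 ≈ 0.018241 h⁻¹; fraction remaining f = e^(−kτ) = e^(−0.018241×30) ≈ 0.5786.
At steady state, accumulation factor R = 1/(1 − e^(−kτ)) ≈ 2.3730.
Each bolus raises the concentration by D/Vd = 1290/276 ≈ 4.674 mcg/mL.
Cmax,ss = C₀/(1 − f) ≈ 4.674/0.4214 ≈ 11.092 mcg/mL.
Steady-state trough Cmin,ss = Cmax,ss·f ≈ 11.092 × 0.5786 ≈ 6.418 mcg/mL.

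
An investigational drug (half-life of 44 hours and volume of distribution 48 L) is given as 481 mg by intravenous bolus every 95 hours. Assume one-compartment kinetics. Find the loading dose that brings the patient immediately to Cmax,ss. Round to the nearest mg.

620 mg

f = (1/2)^(95/44) ≈ 0.223897; accumulation ratio R = 1/(1−f) ≈ 1.28849.
Loading dose to hit Cmax,ss on first dose: D_load = D_maint·R ≈ 481 × 1.28849 ≈ 619.76 mg.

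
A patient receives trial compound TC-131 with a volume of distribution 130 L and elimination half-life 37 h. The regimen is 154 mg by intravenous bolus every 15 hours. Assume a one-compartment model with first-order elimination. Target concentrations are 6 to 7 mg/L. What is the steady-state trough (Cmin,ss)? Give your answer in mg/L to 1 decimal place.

3.7 mg/L

k = ln2/t½ = ln2/37 ≈ 0.018734 h⁻¹; fraction remaining f = e^(−kτ) = e^(−0.018734×15) ≈ 0.7550.
Each bolus raises the concentration by D/Vd = 154/130 ≈ 1.185 mg/L.
Steady-state trough Cmin,ss = C₀·f/(1−f) ≈ 1.185 × 0.7550/0.2450 ≈ 3.652 mg/L.
Trough 3.7 mg/L vs MEC 6 mg/L: subtherapeutic.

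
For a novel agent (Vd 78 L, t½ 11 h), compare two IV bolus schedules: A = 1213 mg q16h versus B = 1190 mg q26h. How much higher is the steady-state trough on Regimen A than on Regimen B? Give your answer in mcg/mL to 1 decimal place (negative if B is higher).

Regimen A: f = (1/2)^(16/11) ≈ 0.3649; Cmin,ss = (1213/78)·f/(1−f) ≈ 8.935 mcg/mL.
Regimen B: f = (1/2)^(26/11) ≈ 0.1943; Cmin,ss = (1190/78)·f/(1−f) ≈ 3.679 mcg/mL.
Difference ≈ 8.935 − 3.679 ≈ 5.256 mcg/mL.

5.3 mcg/mL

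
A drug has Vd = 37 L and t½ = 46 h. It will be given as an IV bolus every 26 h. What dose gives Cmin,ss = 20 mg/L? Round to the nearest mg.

τ/t½ = 26/46 ≈ 0.56522, so f = (1/2)^(26/46) ≈ 0.675854.
Cmin,ss = (D/Vd)·f/(1−f), so D = Cmin,ss·Vd·(1−f)/f.
D = 20 × 37 × (1−f)/f ≈ 20 × 37 × 0.47961 ≈ 354.91 mg.

355 mg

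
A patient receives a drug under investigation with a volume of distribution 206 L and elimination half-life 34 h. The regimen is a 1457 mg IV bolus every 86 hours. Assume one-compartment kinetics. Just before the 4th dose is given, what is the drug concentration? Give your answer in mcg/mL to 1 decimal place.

1.5 mcg/mL

f = (1/2)^(τ/t½) = (1/2)^(86/34) ≈ 0.1732.
C₀ = D/Vd = 1457/206 ≈ 7.073 mcg/mL.
Before the 4th dose, 3 doses have been given. Superposition: Cmin = C₀·(f + f² + … + f^3).
≈ 7.073 × (0.1732 + 0.0300 + 0.0052) ≈ 7.073 × 0.2084 ≈ 1.474 mcg/mL.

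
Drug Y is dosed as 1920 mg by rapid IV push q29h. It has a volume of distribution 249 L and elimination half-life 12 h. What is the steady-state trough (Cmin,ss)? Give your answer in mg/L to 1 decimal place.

1.8 mg/L

k = ln2/t½ = ln2/12 ≈ 0.057762 h⁻¹; fraction remaining f = e^(−kτ) = e^(−0.057762×29) ≈ 0.1873.
At steady state, accumulation factor R = 1/(1 − e^(−kτ)) ≈ 1.2305.
Each bolus raises the concentration by D/Vd = 1920/249 ≈ 7.711 mg/L.
Cmax,ss = C₀/(1 − f) ≈ 7.711/0.8127 ≈ 9.488 mg/L.
One interval later, Cmin,ss = Cmax,ss·e^(−kτ) ≈ 9.488 × 0.1873 ≈ 1.777 mg/L.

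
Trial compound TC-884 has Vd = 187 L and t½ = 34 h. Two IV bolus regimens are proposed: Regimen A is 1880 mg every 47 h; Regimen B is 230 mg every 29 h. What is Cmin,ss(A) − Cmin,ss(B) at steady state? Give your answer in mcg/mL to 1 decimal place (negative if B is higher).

Regimen A: f = (1/2)^(47/34) ≈ 0.3836; Cmin,ss = (1880/187)·f/(1−f) ≈ 6.257 mcg/mL.
Regimen B: f = (1/2)^(29/34) ≈ 0.5537; Cmin,ss = (230/187)·f/(1−f) ≈ 1.526 mcg/mL.
Difference ≈ 6.257 − 1.526 ≈ 4.731 mcg/mL.

4.7 mcg/mL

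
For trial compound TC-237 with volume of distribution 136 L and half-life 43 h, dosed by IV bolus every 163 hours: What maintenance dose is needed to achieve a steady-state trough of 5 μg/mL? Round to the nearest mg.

τ/t½ = 163/43 ≈ 3.7907, so f = (1/2)^(163/43) ≈ 0.072258.
Cmin,ss = (D/Vd)·f/(1−f), so D = Cmin,ss·Vd·(1−f)/f.
D = 5 × 136 × (1−f)/f ≈ 5 × 136 × 12.83930 ≈ 8730.72 mg.

8731 mg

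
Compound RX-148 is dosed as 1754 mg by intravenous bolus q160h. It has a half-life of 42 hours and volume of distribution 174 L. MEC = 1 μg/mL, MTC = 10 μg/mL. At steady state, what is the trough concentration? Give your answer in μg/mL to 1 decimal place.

0.8 μg/mL

τ/t½ = 160/42 ≈ 3.8095, so fraction remaining f = (1/2)^(160/42) ≈ 0.0713.
At steady state, accumulation factor R = 1/(1 − e^(−kτ)) ≈ 1.0768.
Each bolus raises the concentration by D/Vd = 1754/174 ≈ 10.080 μg/mL.
Steady-state peak Cmax,ss = C₀·R ≈ 10.080 × 1.0768 ≈ 10.854 μg/mL.
One interval later, Cmin,ss = Cmax,ss·e^(−kτ) ≈ 10.854 × 0.0713 ≈ 0.774 μg/mL.
Trough 0.8 μg/mL vs MEC 1 μg/mL: subtherapeutic.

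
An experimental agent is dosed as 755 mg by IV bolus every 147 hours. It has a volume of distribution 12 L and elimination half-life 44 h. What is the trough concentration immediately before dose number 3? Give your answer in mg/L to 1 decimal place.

6.8 mg/L

f = (1/2)^(τ/t½) = (1/2)^(147/44) ≈ 0.0987.
C₀ = D/Vd = 755/12 ≈ 62.917 mg/L.
Before the 3rd dose, 2 doses have been given. Superposition: Cmin = C₀·(f + f²).
≈ 62.917 × (0.0987 + 0.0097) ≈ 62.917 × 0.1084 ≈ 6.820 mg/L.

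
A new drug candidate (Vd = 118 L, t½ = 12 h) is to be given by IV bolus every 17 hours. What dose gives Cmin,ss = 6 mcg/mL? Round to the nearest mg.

1182 mg

τ/t½ = 17/12 ≈ 1.4167, so f = (1/2)^(17/12) ≈ 0.374577.
Cmin,ss = (D/Vd)·f/(1−f), so D = Cmin,ss·Vd·(1−f)/f.
D = 6 × 118 × (1−f)/f ≈ 6 × 118 × 1.66968 ≈ 1182.13 mg.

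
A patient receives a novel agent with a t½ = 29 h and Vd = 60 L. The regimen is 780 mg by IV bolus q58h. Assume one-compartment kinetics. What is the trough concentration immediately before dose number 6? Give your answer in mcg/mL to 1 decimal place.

4.3 mcg/mL

f = (1/2)^(τ/t½) = (1/2)^(58/29) ≈ 0.2500.
C₀ = D/Vd = 780/60 ≈ 13.000 mcg/mL.
Before the 6th dose, 5 doses have been given. Superposition: Cmin = C₀·(f + f² + … + f^5).
≈ 13.000 × (0.2500 + 0.0625 + 0.0156 + 0.0039 + 0.0010) ≈ 13.000 × 0.3330 ≈ 4.329 mcg/mL.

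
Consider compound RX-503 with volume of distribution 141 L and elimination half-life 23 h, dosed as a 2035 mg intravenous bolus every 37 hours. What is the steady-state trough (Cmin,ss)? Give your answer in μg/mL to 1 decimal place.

7.0 μg/mL

k = ln2/t½ = ln2/23 ≈ 0.030137 h⁻¹; fraction remaining f = e^(−kτ) = e^(−0.030137×37) ≈ 0.3279.
Accumulation ratio R = 1/(1 − f) ≈ 1/0.6721 ≈ 1.4879.
Each bolus raises the concentration by D/Vd = 2035/141 ≈ 14.433 μg/mL.
Cmax,ss = C₀/(1 − f) ≈ 14.433/0.6721 ≈ 21.474 μg/mL.
Steady-state trough Cmin,ss = Cmax,ss·f ≈ 21.474 × 0.3279 ≈ 7.041 μg/mL.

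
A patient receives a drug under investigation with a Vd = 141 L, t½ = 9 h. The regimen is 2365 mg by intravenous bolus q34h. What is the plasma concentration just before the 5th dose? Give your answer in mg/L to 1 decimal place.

f = (1/2)^(τ/t½) = (1/2)^(34/9) ≈ 0.0729.
C₀ = D/Vd = 2365/141 ≈ 16.773 mg/L.
Before the 5th dose, 4 doses have been given. Superposition: Cmin = C₀·(f + f² + … + f^4).
≈ 16.773 × (0.0729 + 0.0053 + 0.0004 + 0.0000) ≈ 16.773 × 0.0786 ≈ 1.318 mg/L.

1.3 mg/L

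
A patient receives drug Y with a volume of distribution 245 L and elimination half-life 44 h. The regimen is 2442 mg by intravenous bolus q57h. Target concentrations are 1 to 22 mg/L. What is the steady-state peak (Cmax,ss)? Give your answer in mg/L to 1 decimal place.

16.8 mg/L

Over one 57-h interval, 57/44 ≈ 1.2955 half-lives elapse, leaving f ≈ 0.4074 of each dose.
Accumulation ratio R = 1/(1 − f) ≈ 1/0.5926 ≈ 1.6875.
Single-dose peak C₀ = D/Vd = 2442/245 ≈ 9.967 mg/L.
Steady-state peak Cmax,ss = C₀·R ≈ 9.967 × 1.6875 ≈ 16.819 mg/L.
Peak 16.8 mg/L vs MTC 22 mg/L: below toxic threshold.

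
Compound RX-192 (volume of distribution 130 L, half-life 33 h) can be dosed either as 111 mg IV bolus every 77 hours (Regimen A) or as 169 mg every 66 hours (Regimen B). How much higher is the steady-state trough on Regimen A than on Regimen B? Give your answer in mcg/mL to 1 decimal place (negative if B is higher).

Regimen A: f = (1/2)^(77/33) ≈ 0.1984; Cmin,ss = (111/130)·f/(1−f) ≈ 0.211 mcg/mL.
Regimen B: f = (1/2)^(66/33) ≈ 0.2500; Cmin,ss = (169/130)·f/(1−f) ≈ 0.433 mcg/mL.
Difference ≈ 0.211 − 0.433 ≈ -0.222 mcg/mL.

-0.2 mcg/mL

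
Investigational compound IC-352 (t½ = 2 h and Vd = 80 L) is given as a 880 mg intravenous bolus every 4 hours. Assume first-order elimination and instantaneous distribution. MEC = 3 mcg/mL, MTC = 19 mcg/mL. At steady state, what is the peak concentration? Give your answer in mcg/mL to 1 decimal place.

14.7 mcg/mL

τ = 4 h = 2 half-lives, so f = (1/2)^2 = 0.25.
Accumulation ratio R = 1/(1 − f) = 1/0.75 = 4/3.
Single-dose peak C₀ = D/Vd = 880/80 = 11 mcg/mL.
Steady-state peak Cmax,ss = C₀·R = 11 × 4/3 ≈ 14.667 mcg/mL.
Peak 14.7 mcg/mL vs MTC 19 mcg/mL: below toxic threshold.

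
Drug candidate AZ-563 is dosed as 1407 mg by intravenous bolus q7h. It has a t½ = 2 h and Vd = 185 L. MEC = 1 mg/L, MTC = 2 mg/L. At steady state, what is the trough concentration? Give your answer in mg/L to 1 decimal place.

Over one 7-h interval, 7/2 ≈ 3.5 half-lives elapse, leaving f ≈ 0.0884 of each dose.
Each bolus raises the concentration by D/Vd = 1407/185 ≈ 7.605 mg/L.
Steady-state trough Cmin,ss = C₀·f/(1−f) ≈ 7.605 × 0.0884/0.9116 ≈ 0.737 mg/L.
Trough 0.7 mg/L vs MEC 1 mg/L: subtherapeutic.

0.7 mg/L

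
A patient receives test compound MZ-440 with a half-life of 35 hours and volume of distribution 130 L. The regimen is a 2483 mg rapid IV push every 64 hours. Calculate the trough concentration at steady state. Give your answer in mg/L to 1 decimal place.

Over one 64-h interval, 64/35 ≈ 1.8286 half-lives elapse, leaving f ≈ 0.2815 of each dose.
Accumulation ratio R = 1/(1 − f) ≈ 1/0.7185 ≈ 1.3918.
Single-dose peak C₀ = D/Vd = 2483/130 ≈ 19.100 mg/L.
Steady-state peak Cmax,ss = C₀·R ≈ 19.100 × 1.3918 ≈ 26.583 mg/L.
One interval later, Cmin,ss = Cmax,ss·e^(−kτ) ≈ 26.583 × 0.2815 ≈ 7.483 mg/L.

7.5 mg/L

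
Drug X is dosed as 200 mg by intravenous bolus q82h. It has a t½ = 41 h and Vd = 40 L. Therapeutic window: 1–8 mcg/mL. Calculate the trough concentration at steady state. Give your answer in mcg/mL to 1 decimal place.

1.7 mcg/mL

τ = 82 h = 2 half-lives, so f = (1/2)^2 = 0.25.
Accumulation ratio R = 1/(1 − f) = 1/0.75 = 4/3.
Single-dose peak C₀ = D/Vd = 200/40 = 5 mcg/mL.
Steady-state peak Cmax,ss = C₀·R = 5 × 4/3 ≈ 6.667 mcg/mL.
Steady-state trough Cmin,ss = Cmax,ss·f ≈ 6.667 × 0.25 ≈ 1.667 mcg/mL.
Trough 1.7 mcg/mL vs MEC 1 mcg/mL: adequate.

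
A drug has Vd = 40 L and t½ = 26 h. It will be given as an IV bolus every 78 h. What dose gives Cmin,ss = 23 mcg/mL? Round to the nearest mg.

τ/t½ = 78/26 ≈ 3, so f = (1/2)^(78/26) ≈ 0.125000.
Cmin,ss = (D/Vd)·f/(1−f), so D = Cmin,ss·Vd·(1−f)/f.
D = 23 × 40 × (1−f)/f ≈ 23 × 40 × 7.00000 ≈ 6440.00 mg.

6440 mg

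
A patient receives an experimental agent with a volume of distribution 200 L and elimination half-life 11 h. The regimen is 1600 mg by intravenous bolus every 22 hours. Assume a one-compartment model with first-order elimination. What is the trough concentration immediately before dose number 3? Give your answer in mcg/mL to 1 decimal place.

2.5 mcg/mL

f = (1/2)^(τ/t½) = (1/2)^(22/11) ≈ 0.2500.
C₀ = D/Vd = 1600/200 ≈ 8.000 mcg/mL.
Before the 3rd dose, 2 doses have been given. Superposition: Cmin = C₀·(f + f²).
≈ 8.000 × (0.2500 + 0.0625) ≈ 8.000 × 0.3125 ≈ 2.500 mcg/mL.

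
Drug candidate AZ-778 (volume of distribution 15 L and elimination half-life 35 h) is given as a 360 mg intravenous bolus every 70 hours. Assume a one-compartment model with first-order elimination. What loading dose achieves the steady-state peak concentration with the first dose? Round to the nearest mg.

480 mg

f = (1/2)^(70/35) ≈ 0.250000; accumulation ratio R = 1/(1−f) ≈ 1.33333.
Loading dose to hit Cmax,ss on first dose: D_load = D_maint·R ≈ 360 × 1.33333 ≈ 480.00 mg.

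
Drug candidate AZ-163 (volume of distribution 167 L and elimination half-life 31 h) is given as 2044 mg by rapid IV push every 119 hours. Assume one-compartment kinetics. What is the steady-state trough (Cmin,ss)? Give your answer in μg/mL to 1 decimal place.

Over one 119-h interval, 119/31 ≈ 3.8387 half-lives elapse, leaving f ≈ 0.0699 of each dose.
Accumulation ratio R = 1/(1 − f) ≈ 1/0.9301 ≈ 1.0752.
Single-dose peak C₀ = D/Vd = 2044/167 ≈ 12.240 μg/mL.
Cmax,ss = C₀/(1 − f) ≈ 12.240/0.9301 ≈ 13.160 μg/mL.
One interval later, Cmin,ss = Cmax,ss·e^(−kτ) ≈ 13.160 × 0.0699 ≈ 0.920 μg/mL.

0.9 μg/mL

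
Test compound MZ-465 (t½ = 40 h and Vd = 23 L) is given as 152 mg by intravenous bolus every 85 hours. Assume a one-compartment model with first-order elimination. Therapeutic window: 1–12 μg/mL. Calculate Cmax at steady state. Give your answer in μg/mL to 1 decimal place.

8.6 μg/mL

τ/t½ = 85/40 ≈ 2.125, so fraction remaining f = (1/2)^(85/40) ≈ 0.2293.
Accumulation ratio R = 1/(1 − f) ≈ 1/0.7707 ≈ 1.2975.
Each bolus raises the concentration by D/Vd = 152/23 ≈ 6.609 μg/mL.
Steady-state peak Cmax,ss = C₀·R ≈ 6.609 × 1.2975 ≈ 8.575 μg/mL.
Peak 8.6 μg/mL vs MTC 12 μg/mL: below toxic threshold.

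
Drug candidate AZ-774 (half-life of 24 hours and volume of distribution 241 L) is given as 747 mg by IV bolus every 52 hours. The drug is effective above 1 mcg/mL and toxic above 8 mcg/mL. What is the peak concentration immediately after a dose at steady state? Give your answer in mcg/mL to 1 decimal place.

Over one 52-h interval, 52/24 ≈ 2.1667 half-lives elapse, leaving f ≈ 0.2227 of each dose.
Accumulation ratio R = 1/(1 − f) ≈ 1/0.7773 ≈ 1.2865.
Single-dose peak C₀ = D/Vd = 747/241 ≈ 3.100 mcg/mL.
Cmax,ss = C₀/(1 − f) ≈ 3.100/0.7773 ≈ 3.988 mcg/mL.
Peak 4.0 mcg/mL vs MTC 8 mcg/mL: below toxic threshold.

4.0 mcg/mL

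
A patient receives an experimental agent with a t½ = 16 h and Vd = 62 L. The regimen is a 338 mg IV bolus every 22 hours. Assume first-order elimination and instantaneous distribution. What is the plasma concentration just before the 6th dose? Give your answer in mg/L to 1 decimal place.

f = (1/2)^(τ/t½) = (1/2)^(22/16) ≈ 0.3856.
C₀ = D/Vd = 338/62 ≈ 5.452 mg/L.
Before the 6th dose, 5 doses have been given. Superposition: Cmin = C₀·(f + f² + … + f^5).
≈ 5.452 × (0.3856 + 0.1487 + 0.0573 + 0.0221 + 0.0085) ≈ 5.452 × 0.6222 ≈ 3.392 mg/L.

3.4 mg/L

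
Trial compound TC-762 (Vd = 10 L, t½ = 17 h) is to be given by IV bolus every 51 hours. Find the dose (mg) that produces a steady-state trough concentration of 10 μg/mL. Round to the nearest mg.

700 mg

τ/t½ = 51/17 ≈ 3, so f = (1/2)^(51/17) ≈ 0.125000.
Cmin,ss = (D/Vd)·f/(1−f), so D = Cmin,ss·Vd·(1−f)/f.
D = 10 × 10 × (1−f)/f ≈ 10 × 10 × 7.00000 ≈ 700.00 mg.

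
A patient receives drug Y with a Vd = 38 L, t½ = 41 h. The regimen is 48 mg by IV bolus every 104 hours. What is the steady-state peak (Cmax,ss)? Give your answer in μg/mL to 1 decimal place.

Over one 104-h interval, 104/41 ≈ 2.5366 half-lives elapse, leaving f ≈ 0.1724 of each dose.
At steady state, accumulation factor R = 1/(1 − e^(−kτ)) ≈ 1.2083.
Each bolus raises the concentration by D/Vd = 48/38 ≈ 1.263 μg/mL.
Steady-state peak Cmax,ss = C₀·R ≈ 1.263 × 1.2083 ≈ 1.526 μg/mL.

1.5 μg/mL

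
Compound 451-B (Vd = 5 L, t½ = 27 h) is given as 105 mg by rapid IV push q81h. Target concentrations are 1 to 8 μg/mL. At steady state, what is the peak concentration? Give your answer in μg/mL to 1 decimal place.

τ = 81 h = 3 half-lives, so f = (1/2)^3 = 0.125.
At steady state, R = 1/(1 − 0.125) = 8/7.
Single-dose peak C₀ = D/Vd = 105/5 = 21 μg/mL.
Steady-state peak Cmax,ss = C₀·R = 21 × 8/7 ≈ 24.000 μg/mL.
Peak 24.0 μg/mL vs MTC 8 μg/mL: exceeds toxic threshold.

24.0 μg/mL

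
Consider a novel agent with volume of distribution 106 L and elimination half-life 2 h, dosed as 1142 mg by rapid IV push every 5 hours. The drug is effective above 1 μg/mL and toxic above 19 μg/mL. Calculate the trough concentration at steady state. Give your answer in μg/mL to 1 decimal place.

Over one 5-h interval, 5/2 ≈ 2.5 half-lives elapse, leaving f ≈ 0.1768 of each dose.
At steady state, accumulation factor R = 1/(1 − e^(−kτ)) ≈ 1.2148.
Single-dose peak C₀ = D/Vd = 1142/106 ≈ 10.774 μg/mL.
Steady-state peak Cmax,ss = C₀·R ≈ 10.774 × 1.2148 ≈ 13.088 μg/mL.
One interval later, Cmin,ss = Cmax,ss·e^(−kτ) ≈ 13.088 × 0.1768 ≈ 2.314 μg/mL.
Trough 2.3 μg/mL vs MEC 1 μg/mL: adequate.

2.3 μg/mL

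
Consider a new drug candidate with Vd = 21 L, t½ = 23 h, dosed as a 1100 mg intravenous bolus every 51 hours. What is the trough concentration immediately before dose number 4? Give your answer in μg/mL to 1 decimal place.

14.2 μg/mL

f = (1/2)^(τ/t½) = (1/2)^(51/23) ≈ 0.2150.
C₀ = D/Vd = 1100/21 ≈ 52.381 μg/mL.
Before the 4th dose, 3 doses have been given. Superposition: Cmin = C₀·(f + f² + … + f^3).
≈ 52.381 × (0.2150 + 0.0462 + 0.0099) ≈ 52.381 × 0.2711 ≈ 14.200 μg/mL.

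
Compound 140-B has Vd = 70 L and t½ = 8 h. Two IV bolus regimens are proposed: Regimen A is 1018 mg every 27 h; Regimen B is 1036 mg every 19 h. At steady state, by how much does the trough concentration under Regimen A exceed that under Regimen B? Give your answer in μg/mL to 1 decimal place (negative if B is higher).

-2.0 μg/mL

Regimen A: f = (1/2)^(27/8) ≈ 0.0964; Cmin,ss = (1018/70)·f/(1−f) ≈ 1.551 μg/mL.
Regimen B: f = (1/2)^(19/8) ≈ 0.1928; Cmin,ss = (1036/70)·f/(1−f) ≈ 3.535 μg/mL.
Difference ≈ 1.551 − 3.535 ≈ -1.984 μg/mL.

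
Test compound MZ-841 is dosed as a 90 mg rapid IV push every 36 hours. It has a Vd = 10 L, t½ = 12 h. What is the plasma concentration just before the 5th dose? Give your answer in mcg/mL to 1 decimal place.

1.3 mcg/mL

f = (1/2)^(τ/t½) = (1/2)^(36/12) ≈ 0.1250.
C₀ = D/Vd = 90/10 ≈ 9.000 mcg/mL.
Before the 5th dose, 4 doses have been given. Superposition: Cmin = C₀·(f + f² + … + f^4).
≈ 9.000 × (0.1250 + 0.0156 + 0.0020 + 0.0002) ≈ 9.000 × 0.1428 ≈ 1.285 mcg/mL.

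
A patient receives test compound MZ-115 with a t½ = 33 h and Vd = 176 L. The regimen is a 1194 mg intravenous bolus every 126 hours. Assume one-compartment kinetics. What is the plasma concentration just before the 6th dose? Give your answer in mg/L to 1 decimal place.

0.5 mg/L

f = (1/2)^(τ/t½) = (1/2)^(126/33) ≈ 0.0709.
C₀ = D/Vd = 1194/176 ≈ 6.784 mg/L.
Before the 6th dose, 5 doses have been given. Superposition: Cmin = C₀·(f + f² + … + f^5).
≈ 6.784 × (0.0709 + 0.0050 + 0.0004 + 0.0000 + 0.0000) ≈ 6.784 × 0.0763 ≈ 0.518 mg/L.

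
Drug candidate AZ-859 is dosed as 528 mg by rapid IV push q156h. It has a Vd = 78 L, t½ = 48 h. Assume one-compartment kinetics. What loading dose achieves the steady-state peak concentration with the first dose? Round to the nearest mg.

f = (1/2)^(156/48) ≈ 0.105112; accumulation ratio R = 1/(1−f) ≈ 1.11746.
Loading dose to hit Cmax,ss on first dose: D_load = D_maint·R ≈ 528 × 1.11746 ≈ 590.02 mg.

590 mg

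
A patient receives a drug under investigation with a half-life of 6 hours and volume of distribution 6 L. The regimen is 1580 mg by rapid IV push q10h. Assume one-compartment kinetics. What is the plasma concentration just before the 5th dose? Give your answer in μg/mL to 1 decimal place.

119.9 μg/mL

f = (1/2)^(τ/t½) = (1/2)^(10/6) ≈ 0.3150.
C₀ = D/Vd = 1580/6 ≈ 263.333 μg/mL.
Before the 5th dose, 4 doses have been given. Superposition: Cmin = C₀·(f + f² + … + f^4).
≈ 263.333 × (0.3150 + 0.0992 + 0.0313 + 0.0098) ≈ 263.333 × 0.4553 ≈ 119.896 μg/mL.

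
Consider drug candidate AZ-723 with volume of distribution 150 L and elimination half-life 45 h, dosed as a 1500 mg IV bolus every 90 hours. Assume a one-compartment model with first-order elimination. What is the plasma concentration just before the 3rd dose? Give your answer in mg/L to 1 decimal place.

3.1 mg/L

f = (1/2)^(τ/t½) = (1/2)^(90/45) ≈ 0.2500.
C₀ = D/Vd = 1500/150 ≈ 10.000 mg/L.
Before the 3rd dose, 2 doses have been given. Superposition: Cmin = C₀·(f + f²).
≈ 10.000 × (0.2500 + 0.0625) ≈ 10.000 × 0.3125 ≈ 3.125 mg/L.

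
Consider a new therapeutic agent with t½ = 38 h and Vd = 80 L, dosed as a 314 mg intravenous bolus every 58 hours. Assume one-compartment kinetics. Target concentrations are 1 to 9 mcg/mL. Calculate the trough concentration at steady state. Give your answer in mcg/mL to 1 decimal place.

2.1 mcg/mL

k = ln2/t½ = ln2/38 ≈ 0.018241 h⁻¹; fraction remaining f = e^(−kτ) = e^(−0.018241×58) ≈ 0.3472.
At steady state, accumulation factor R = 1/(1 − e^(−kτ)) ≈ 1.5319.
Each bolus raises the concentration by D/Vd = 314/80 ≈ 3.925 mcg/mL.
Cmax,ss = C₀/(1 − f) ≈ 3.925/0.6528 ≈ 6.013 mcg/mL.
One interval later, Cmin,ss = Cmax,ss·e^(−kτ) ≈ 6.013 × 0.3472 ≈ 2.088 mcg/mL.
Trough 2.1 mcg/mL vs MEC 1 mcg/mL: adequate.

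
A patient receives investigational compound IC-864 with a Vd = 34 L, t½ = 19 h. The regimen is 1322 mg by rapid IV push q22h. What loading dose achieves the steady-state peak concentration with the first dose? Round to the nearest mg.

2396 mg

f = (1/2)^(22/19) ≈ 0.448166; accumulation ratio R = 1/(1−f) ≈ 1.81214.
Loading dose to hit Cmax,ss on first dose: D_load = D_maint·R ≈ 1322 × 1.81214 ≈ 2395.65 mg.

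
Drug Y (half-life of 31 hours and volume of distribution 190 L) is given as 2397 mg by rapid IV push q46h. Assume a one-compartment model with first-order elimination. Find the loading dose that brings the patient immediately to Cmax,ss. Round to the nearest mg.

f = (1/2)^(46/31) ≈ 0.357528; accumulation ratio R = 1/(1−f) ≈ 1.55649.
Loading dose to hit Cmax,ss on first dose: D_load = D_maint·R ≈ 2397 × 1.55649 ≈ 3730.91 mg.

3731 mg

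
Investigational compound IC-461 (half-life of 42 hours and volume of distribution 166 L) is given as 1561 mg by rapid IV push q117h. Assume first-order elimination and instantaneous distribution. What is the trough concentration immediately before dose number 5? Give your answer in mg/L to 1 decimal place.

f = (1/2)^(τ/t½) = (1/2)^(117/42) ≈ 0.1450.
C₀ = D/Vd = 1561/166 ≈ 9.404 mg/L.
Before the 5th dose, 4 doses have been given. Superposition: Cmin = C₀·(f + f² + … + f^4).
≈ 9.404 × (0.1450 + 0.0210 + 0.0030 + 0.0004) ≈ 9.404 × 0.1694 ≈ 1.593 mg/L.

1.6 mg/L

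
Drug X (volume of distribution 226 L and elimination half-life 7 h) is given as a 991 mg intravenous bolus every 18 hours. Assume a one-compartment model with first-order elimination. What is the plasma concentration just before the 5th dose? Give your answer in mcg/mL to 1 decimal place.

f = (1/2)^(τ/t½) = (1/2)^(18/7) ≈ 0.1682.
C₀ = D/Vd = 991/226 ≈ 4.385 mcg/mL.
Before the 5th dose, 4 doses have been given. Superposition: Cmin = C₀·(f + f² + … + f^4).
≈ 4.385 × (0.1682 + 0.0283 + 0.0048 + 0.0008) ≈ 4.385 × 0.2021 ≈ 0.886 mcg/mL.

0.9 mcg/mL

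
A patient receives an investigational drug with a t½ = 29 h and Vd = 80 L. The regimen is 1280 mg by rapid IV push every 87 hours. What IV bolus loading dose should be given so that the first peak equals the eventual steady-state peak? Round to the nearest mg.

1463 mg

f = (1/2)^(87/29) ≈ 0.125000; accumulation ratio R = 1/(1−f) ≈ 1.14286.
Loading dose to hit Cmax,ss on first dose: D_load = D_maint·R ≈ 1280 × 1.14286 ≈ 1462.86 mg.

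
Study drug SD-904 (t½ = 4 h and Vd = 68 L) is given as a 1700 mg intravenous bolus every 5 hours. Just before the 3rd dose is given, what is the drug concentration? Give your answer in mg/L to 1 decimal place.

14.9 mg/L

f = (1/2)^(τ/t½) = (1/2)^(5/4) ≈ 0.4204.
C₀ = D/Vd = 1700/68 ≈ 25.000 mg/L.
Before the 3rd dose, 2 doses have been given. Superposition: Cmin = C₀·(f + f²).
≈ 25.000 × (0.4204 + 0.1767) ≈ 25.000 × 0.5971 ≈ 14.927 mg/L.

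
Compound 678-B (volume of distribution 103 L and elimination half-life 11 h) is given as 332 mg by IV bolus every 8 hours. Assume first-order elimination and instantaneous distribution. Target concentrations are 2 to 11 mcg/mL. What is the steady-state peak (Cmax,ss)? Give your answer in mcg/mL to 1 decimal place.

8.1 mcg/mL

τ/t½ = 8/11 ≈ 0.72727, so fraction remaining f = (1/2)^(8/11) ≈ 0.6040.
At steady state, accumulation factor R = 1/(1 − e^(−kτ)) ≈ 2.5253.
Each bolus raises the concentration by D/Vd = 332/103 ≈ 3.223 mcg/mL.
Steady-state peak Cmax,ss = C₀·R ≈ 3.223 × 2.5253 ≈ 8.139 mcg/mL.
Peak 8.1 mcg/mL vs MTC 11 mcg/mL: below toxic threshold.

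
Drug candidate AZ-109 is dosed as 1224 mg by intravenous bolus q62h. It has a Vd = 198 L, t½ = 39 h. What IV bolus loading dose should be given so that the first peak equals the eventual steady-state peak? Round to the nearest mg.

1833 mg

f = (1/2)^(62/39) ≈ 0.332230; accumulation ratio R = 1/(1−f) ≈ 1.49752.
Loading dose to hit Cmax,ss on first dose: D_load = D_maint·R ≈ 1224 × 1.49752 ≈ 1832.96 mg.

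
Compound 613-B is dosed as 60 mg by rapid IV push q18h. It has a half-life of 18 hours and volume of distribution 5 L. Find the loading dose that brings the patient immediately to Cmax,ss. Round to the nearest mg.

f = (1/2)^(18/18) ≈ 0.500000; accumulation ratio R = 1/(1−f) ≈ 2.00000.
Loading dose to hit Cmax,ss on first dose: D_load = D_maint·R ≈ 60 × 2.00000 ≈ 120.00 mg.

120 mg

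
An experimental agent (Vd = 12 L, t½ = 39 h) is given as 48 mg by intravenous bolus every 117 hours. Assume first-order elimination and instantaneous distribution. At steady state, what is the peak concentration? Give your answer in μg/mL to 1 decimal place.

The dosing interval is 3 half-lives, so f = 2^(−3) = 0.125.
At steady state, R = 1/(1 − 0.125) = 8/7.
Single-dose peak C₀ = D/Vd = 48/12 = 4 μg/mL.
Steady-state peak Cmax,ss = C₀·R = 4 × 8/7 ≈ 4.571 μg/mL.

4.6 μg/mL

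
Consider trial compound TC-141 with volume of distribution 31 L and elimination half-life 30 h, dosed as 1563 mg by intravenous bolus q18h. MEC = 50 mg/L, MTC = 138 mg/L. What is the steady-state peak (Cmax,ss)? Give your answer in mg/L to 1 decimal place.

148.2 mg/L

Over one 18-h interval, 18/30 ≈ 0.6 half-lives elapse, leaving f ≈ 0.6598 of each dose.
Accumulation ratio R = 1/(1 − f) ≈ 1/0.3402 ≈ 2.9394.
Single-dose peak C₀ = D/Vd = 1563/31 ≈ 50.419 mg/L.
Cmax,ss = C₀/(1 − f) ≈ 50.419/0.3402 ≈ 148.204 mg/L.
Peak 148.2 mg/L vs MTC 138 mg/L: exceeds toxic threshold.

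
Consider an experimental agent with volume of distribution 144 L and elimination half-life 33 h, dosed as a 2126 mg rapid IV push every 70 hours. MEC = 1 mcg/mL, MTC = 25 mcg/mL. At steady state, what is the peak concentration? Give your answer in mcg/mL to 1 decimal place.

19.2 mcg/mL

τ/t½ = 70/33 ≈ 2.1212, so fraction remaining f = (1/2)^(70/33) ≈ 0.2299.
At steady state, accumulation factor R = 1/(1 − e^(−kτ)) ≈ 1.2985.
Single-dose peak C₀ = D/Vd = 2126/144 ≈ 14.764 mcg/mL.
Cmax,ss = C₀/(1 − f) ≈ 14.764/0.7701 ≈ 19.172 mcg/mL.
Peak 19.2 mcg/mL vs MTC 25 mcg/mL: below toxic threshold.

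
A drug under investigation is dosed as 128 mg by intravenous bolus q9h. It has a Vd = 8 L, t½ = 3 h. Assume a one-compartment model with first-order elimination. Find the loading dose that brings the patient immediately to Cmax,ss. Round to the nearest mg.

f = (1/2)^(9/3) ≈ 0.125000; accumulation ratio R = 1/(1−f) ≈ 1.14286.
Loading dose to hit Cmax,ss on first dose: D_load = D_maint·R ≈ 128 × 1.14286 ≈ 146.29 mg.

146 mg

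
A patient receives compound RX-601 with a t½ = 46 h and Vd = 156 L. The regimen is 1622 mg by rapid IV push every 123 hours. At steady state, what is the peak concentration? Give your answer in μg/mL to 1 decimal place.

τ/t½ = 123/46 ≈ 2.6739, so fraction remaining f = (1/2)^(123/46) ≈ 0.1567.
At steady state, accumulation factor R = 1/(1 − e^(−kτ)) ≈ 1.1858.
Single-dose peak C₀ = D/Vd = 1622/156 ≈ 10.397 μg/mL.
Cmax,ss = C₀/(1 − f) ≈ 10.397/0.8433 ≈ 12.329 μg/mL.

12.3 μg/mL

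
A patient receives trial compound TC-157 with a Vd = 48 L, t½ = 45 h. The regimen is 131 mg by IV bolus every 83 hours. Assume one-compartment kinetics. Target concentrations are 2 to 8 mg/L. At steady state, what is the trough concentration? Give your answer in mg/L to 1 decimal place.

1.1 mg/L

Over one 83-h interval, 83/45 ≈ 1.8444 half-lives elapse, leaving f ≈ 0.2785 of each dose.
Single-dose peak C₀ = D/Vd = 131/48 ≈ 2.729 mg/L.
Steady-state trough Cmin,ss = C₀·f/(1−f) ≈ 2.729 × 0.2785/0.7215 ≈ 1.053 mg/L.
Trough 1.1 mg/L vs MEC 2 mg/L: subtherapeutic.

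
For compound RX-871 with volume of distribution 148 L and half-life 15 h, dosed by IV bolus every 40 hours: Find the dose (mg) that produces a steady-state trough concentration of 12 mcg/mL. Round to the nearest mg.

τ/t½ = 40/15 ≈ 2.6667, so f = (1/2)^(40/15) ≈ 0.157490.
Cmin,ss = (D/Vd)·f/(1−f), so D = Cmin,ss·Vd·(1−f)/f.
D = 12 × 148 × (1−f)/f ≈ 12 × 148 × 5.34961 ≈ 9500.91 mg.

9501 mg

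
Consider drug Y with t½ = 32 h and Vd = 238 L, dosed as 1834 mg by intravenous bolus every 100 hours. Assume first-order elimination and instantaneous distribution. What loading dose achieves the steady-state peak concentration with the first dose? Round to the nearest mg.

2071 mg

f = (1/2)^(100/32) ≈ 0.114626; accumulation ratio R = 1/(1−f) ≈ 1.12947.
Loading dose to hit Cmax,ss on first dose: D_load = D_maint·R ≈ 1834 × 1.12947 ≈ 2071.45 mg.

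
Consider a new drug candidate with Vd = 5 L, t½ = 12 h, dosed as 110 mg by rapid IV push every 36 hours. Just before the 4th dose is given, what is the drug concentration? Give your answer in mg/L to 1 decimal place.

3.1 mg/L

f = (1/2)^(τ/t½) = (1/2)^(36/12) ≈ 0.1250.
C₀ = D/Vd = 110/5 ≈ 22.000 mg/L.
Before the 4th dose, 3 doses have been given. Superposition: Cmin = C₀·(f + f² + … + f^3).
≈ 22.000 × (0.1250 + 0.0156 + 0.0020) ≈ 22.000 × 0.1426 ≈ 3.137 mg/L.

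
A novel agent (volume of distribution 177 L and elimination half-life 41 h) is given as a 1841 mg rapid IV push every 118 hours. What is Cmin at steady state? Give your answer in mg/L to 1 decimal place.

1.6 mg/L

Over one 118-h interval, 118/41 ≈ 2.878 half-lives elapse, leaving f ≈ 0.1360 of each dose.
At steady state, accumulation factor R = 1/(1 − e^(−kτ)) ≈ 1.1574.
Each bolus raises the concentration by D/Vd = 1841/177 ≈ 10.401 mg/L.
Steady-state peak Cmax,ss = C₀·R ≈ 10.401 × 1.1574 ≈ 12.038 mg/L.
Steady-state trough Cmin,ss = Cmax,ss·f ≈ 12.038 × 0.1360 ≈ 1.637 mg/L.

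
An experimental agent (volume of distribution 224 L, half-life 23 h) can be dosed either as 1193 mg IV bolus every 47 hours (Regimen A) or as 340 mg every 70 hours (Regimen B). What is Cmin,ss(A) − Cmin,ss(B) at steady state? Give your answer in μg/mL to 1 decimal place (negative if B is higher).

1.5 μg/mL

Regimen A: f = (1/2)^(47/23) ≈ 0.2426; Cmin,ss = (1193/224)·f/(1−f) ≈ 1.706 μg/mL.
Regimen B: f = (1/2)^(70/23) ≈ 0.1213; Cmin,ss = (340/224)·f/(1−f) ≈ 0.210 μg/mL.
Difference ≈ 1.706 − 0.210 ≈ 1.496 μg/mL.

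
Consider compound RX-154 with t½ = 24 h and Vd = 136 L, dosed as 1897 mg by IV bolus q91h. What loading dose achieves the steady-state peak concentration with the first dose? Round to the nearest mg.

f = (1/2)^(91/24) ≈ 0.072210; accumulation ratio R = 1/(1−f) ≈ 1.07783.
Loading dose to hit Cmax,ss on first dose: D_load = D_maint·R ≈ 1897 × 1.07783 ≈ 2044.64 mg.

2045 mg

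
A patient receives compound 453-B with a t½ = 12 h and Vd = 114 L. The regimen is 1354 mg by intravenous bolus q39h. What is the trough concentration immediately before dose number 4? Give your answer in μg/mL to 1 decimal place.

1.4 μg/mL

f = (1/2)^(τ/t½) = (1/2)^(39/12) ≈ 0.1051.
C₀ = D/Vd = 1354/114 ≈ 11.877 μg/mL.
Before the 4th dose, 3 doses have been given. Superposition: Cmin = C₀·(f + f² + … + f^3).
≈ 11.877 × (0.1051 + 0.0110 + 0.0012) ≈ 11.877 × 0.1173 ≈ 1.393 μg/mL.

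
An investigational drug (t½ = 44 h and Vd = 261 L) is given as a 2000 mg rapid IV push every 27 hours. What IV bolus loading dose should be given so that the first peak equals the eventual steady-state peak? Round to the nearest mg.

f = (1/2)^(27/44) ≈ 0.653547; accumulation ratio R = 1/(1−f) ≈ 2.88639.
Loading dose to hit Cmax,ss on first dose: D_load = D_maint·R ≈ 2000 × 2.88639 ≈ 5772.78 mg.

5773 mg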